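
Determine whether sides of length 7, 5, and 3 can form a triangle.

For three segments to close into a triangle, no single side can be as long as the other two combined.
The longest side is 7, and 3 + 5 = 8 > 7.
A triangle can be formed.

Yes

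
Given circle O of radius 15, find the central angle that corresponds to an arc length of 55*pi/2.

The full circumference is 2πr = 30*pi.
The arc is 55*pi/2 / 30*pi = 11/12 of the full circle.
So the central angle = 11/12 × 360° = 330°.

330°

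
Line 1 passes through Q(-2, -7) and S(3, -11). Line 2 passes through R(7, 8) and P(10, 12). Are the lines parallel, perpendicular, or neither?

Slope of line 1: m1 = (-11 - -7)/(3 - -2) = -4/5 = -4/5
Slope of line 2: m2 = (12 - 8)/(10 - 7) = 4/3 = 4/3
For parallel lines we need equal slopes: -4/5 != 4/3.
For perpendicular lines we need m1*m2 = -1: (-4/5)(4/3) = -16/15 != -1.
Since neither condition holds, the lines are neither parallel nor perpendicular.

Neither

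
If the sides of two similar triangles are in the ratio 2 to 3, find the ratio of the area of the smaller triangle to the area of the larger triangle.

Area scales with the square of linear dimensions. If every length is multiplied by 2/3, then the area is multiplied by (2/3)^2 = 4/9.
The area ratio is 4:9.

4:9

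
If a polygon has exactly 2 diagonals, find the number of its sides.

Using d = n(n - 3)/2, we solve 2 = n(n - 3)/2.
So n(n - 3) = 4.
Testing n = 4: 4 * 1 = 4 = 4. Correct.
The polygon has 4 sides.

4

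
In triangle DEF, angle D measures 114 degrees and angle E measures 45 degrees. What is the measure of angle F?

By the triangle angle sum property, the three interior angles of any triangle add up to 180°.
We know angle D = 114° and angle E = 45°, so their sum is 159°.
Therefore angle F = 180° - 159° = 21°.

21 degrees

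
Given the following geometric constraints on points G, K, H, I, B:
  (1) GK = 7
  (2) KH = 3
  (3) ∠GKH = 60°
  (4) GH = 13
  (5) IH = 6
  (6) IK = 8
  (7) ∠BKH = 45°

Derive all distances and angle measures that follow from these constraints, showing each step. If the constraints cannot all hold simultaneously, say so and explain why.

These constraints are not satisfiable: by the triangle inequality in triangle KGH, (1) GK = 7 and (2) KH = 3 force GH ≤ 7 + 3 = 10, but (4) says GH = 13. No planar figure meets all of them, so nothing further can be derived.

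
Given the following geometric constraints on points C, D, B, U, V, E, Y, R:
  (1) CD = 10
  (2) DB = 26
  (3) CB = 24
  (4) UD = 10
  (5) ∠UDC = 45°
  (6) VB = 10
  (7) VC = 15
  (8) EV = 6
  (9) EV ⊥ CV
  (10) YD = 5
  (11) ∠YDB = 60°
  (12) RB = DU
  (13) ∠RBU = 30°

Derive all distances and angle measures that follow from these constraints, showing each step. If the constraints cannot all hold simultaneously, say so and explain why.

The constraints are consistent.

From the given relations:
  RB = DU = 10

Step 1: From CD = 10, DU = 10, and ∠CDU = 45°, by the law of cosines:
  CU² = CD² + DU² - 2·CD·DU·cos(45°) = 100 + 100 - 141.4 = 58.58
  CU ≈ 7.65

Step 2: From CV = 15, VE = 6, and ∠CVE = 90°, by the law of cosines:
  CE² = CV² + VE² - 2·CV·VE·cos(90°) = 225 + 36 - 0 = 261
  CE = 3·√29

Step 3: From BD = 26, DY = 5, and ∠BDY = 60°, by the law of cosines:
  BY² = BD² + DY² - 2·BD·DY·cos(60°) = 676 + 25 - 130 = 571
  BY ≈ 23.9

Step 4: From CB = 24, CD = 10, BD = 26, by the inverse law of cosines:
  cos(∠BCD) = (CB² + CD² - BD²) / (2·CB·CD)
  ∠BCD = 90°

Step 5: From CB = 24, CV = 15, BV = 10, by the inverse law of cosines:
  cos(∠BCV) = (CB² + CV² - BV²) / (2·CB·CV)
  ∠BCV = 13.19°

Step 6: From DB = 26, DC = 10, BC = 24, by the inverse law of cosines:
  cos(∠BDC) = (DB² + DC² - BC²) / (2·DB·DC)
  ∠BDC = 67.38°

Step 7: From BC = 24, BD = 26, CD = 10, by the inverse law of cosines:
  cos(∠CBD) = (BC² + BD² - CD²) / (2·BC·BD)
  ∠CBD = 22.62°

Step 8: From BC = 24, BV = 10, CV = 15, by the inverse law of cosines:
  cos(∠CBV) = (BC² + BV² - CV²) / (2·BC·BV)
  ∠CBV = 20.02°

Step 9: From VB = 10, VC = 15, BC = 24, by the inverse law of cosines:
  cos(∠BVC) = (VB² + VC² - BC²) / (2·VB·VC)
  ∠BVC = 146.79°

Step 10: From CD = 10, CU = 7.65, DU = 10, by the inverse law of cosines:
  cos(∠DCU) = (CD² + CU² - DU²) / (2·CD·CU)
  ∠DCU = 67.5°

Step 11: From CE = 3·√29, CV = 15, EV = 6, by the inverse law of cosines:
  cos(∠ECV) = (CE² + CV² - EV²) / (2·CE·CV)
  ∠ECV = 21.8°

Step 12: From BD = 26, BY = 23.9, DY = 5, by the inverse law of cosines:
  cos(∠DBY) = (BD² + BY² - DY²) / (2·BD·BY)
  ∠DBY = 10.44°

Step 13: From UC = 7.65, UD = 10, CD = 10, by the inverse law of cosines:
  cos(∠CUD) = (UC² + UD² - CD²) / (2·UC·UD)
  ∠CUD = 67.5°

Step 14: From EC = 3·√29, EV = 6, CV = 15, by the inverse law of cosines:
  cos(∠CEV) = (EC² + EV² - CV²) / (2·EC·EV)
  ∠CEV = 68.2°

Step 15: From YB = 23.9, YD = 5, BD = 26, by the inverse law of cosines:
  cos(∠BYD) = (YB² + YD² - BD²) / (2·YB·YD)
  ∠BYD = 109.56°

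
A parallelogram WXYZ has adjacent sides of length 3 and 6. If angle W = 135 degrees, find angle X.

Opposite sides of a parallelogram are parallel, so consecutive angles form co-interior angles on a transversal.
Co-interior angles sum to 180°, giving angle X = 180 - 135 = 45 degrees.

45 degrees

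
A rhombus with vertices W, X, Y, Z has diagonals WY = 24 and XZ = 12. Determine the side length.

The diagonals of a rhombus bisect each other at right angles.
Half-diagonals: 24/2 = 12 and 12/2 = 6
side = sqrt(12^2 + 6^2)
side = sqrt(144 + 36)
side = sqrt(180) = 6*sqrt(5)

6*sqrt(5)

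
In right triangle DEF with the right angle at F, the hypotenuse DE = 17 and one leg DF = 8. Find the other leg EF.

By the Pythagorean theorem: EF^2 = DE^2 - DF^2
EF^2 = 17^2 - 8^2 = 289 - 64 = 225
EF = sqrt(225) = 15

15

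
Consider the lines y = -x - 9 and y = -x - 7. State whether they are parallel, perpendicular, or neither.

Slope of line 1: m1 = -1
Slope of line 2: m2 = -1
Since m1 = m2 = -1, the lines are parallel.

Parallel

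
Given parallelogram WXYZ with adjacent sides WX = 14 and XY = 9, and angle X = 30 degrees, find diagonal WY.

Using the law of cosines:
d^2 = 14^2 + 9^2 - 2(14)(9)cos(30 degrees)
d^2 = 196 + 81 - 252*sqrt(3)/2
d^2 = 277 - 126*sqrt(3)
d = sqrt(277 - 126*sqrt(3))

sqrt(277 - 126*sqrt(3))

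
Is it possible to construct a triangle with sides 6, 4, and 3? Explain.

Yes.
The triangle inequality requires that the sum of any two sides exceeds the third.
Here 3 + 4 = 7 > 6, so the condition is met.

Yes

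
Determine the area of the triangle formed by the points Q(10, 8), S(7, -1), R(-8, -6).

Shoelace: Area = (1/2)|10(-1--6) + 7(-6-8) + -8(8--1)| = (1/2)(120) = 60

60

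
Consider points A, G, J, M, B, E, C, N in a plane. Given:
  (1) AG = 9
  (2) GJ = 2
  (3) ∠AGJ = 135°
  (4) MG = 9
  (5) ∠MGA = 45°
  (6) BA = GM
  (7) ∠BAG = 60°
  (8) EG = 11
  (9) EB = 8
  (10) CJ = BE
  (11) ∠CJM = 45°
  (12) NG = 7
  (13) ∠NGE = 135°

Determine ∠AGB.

From the given relations: BA = GM = 9.
Step 1: By the law of cosines on triangle GAB: GB² = 9² + 9² − 2·9·9·cos(60°) = 81, so GB = 9.
Step 2: By the inverse law of cosines on triangle AGB: cos(∠AGB) = (9² + 9² − 9²) / (2·9·9) = 81/162 = 0.5, so ∠AGB = 60°.

Therefore, the measure of angle ∠AGB = 60°.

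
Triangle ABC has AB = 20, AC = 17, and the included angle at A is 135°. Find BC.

By the law of cosines: BC^2 = AB^2 + AC^2 - 2*AB*AC*cos(A)
BC^2 = 20^2 + 17^2 - 2*20*17*cos(135°)
BC^2 = 400 + 289 - 680*(-sqrt(2)/2)
BC^2 = 340*sqrt(2) + 689
BC = sqrt(340*sqrt(2) + 689)

sqrt(340*sqrt(2) + 689)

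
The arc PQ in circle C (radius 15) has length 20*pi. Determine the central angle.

Arc length L = 2πr × θ/360, so θ = 360L / (2πr).
θ = 360 × 20*pi / (2π × 15)
θ = 240°
θ = 240°

240°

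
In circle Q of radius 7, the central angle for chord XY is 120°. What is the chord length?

Chord length = 2r sin(θ/2)
= 2 × 7 × sin(120°/2)
= 2 × 7 × sin(60°)
= 7*sqrt(3)

7*sqrt(3)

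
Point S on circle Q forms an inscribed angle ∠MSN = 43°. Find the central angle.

Central angle = 2 × 43° = 86° (inscribed angle theorem).

86°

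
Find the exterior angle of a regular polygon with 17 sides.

Each exterior angle of a regular n-gon is 360 / n.
For n = 17: 360 / 17 = 360/17 degrees.

360/17 degrees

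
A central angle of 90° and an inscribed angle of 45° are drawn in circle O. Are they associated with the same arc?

By the inscribed angle theorem, if both angles subtend the same arc, the inscribed angle must be half the central angle.
Half of 90° = 45°, which equals the given inscribed angle of 45°.
Therefore, yes, they correspond to the same arc.

Yes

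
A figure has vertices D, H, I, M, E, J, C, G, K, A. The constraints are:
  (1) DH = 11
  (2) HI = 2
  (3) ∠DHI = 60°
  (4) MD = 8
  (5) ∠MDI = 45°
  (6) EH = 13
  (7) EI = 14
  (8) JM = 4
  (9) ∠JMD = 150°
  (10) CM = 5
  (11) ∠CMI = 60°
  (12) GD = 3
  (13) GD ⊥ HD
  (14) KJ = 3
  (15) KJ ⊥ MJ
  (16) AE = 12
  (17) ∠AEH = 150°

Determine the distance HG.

Step 1: By the law of cosines on triangle HDG: HG² = 11² + 3² − 2·11·3·cos(90°) = 130, so HG = √130.

Therefore, the length of HG = √130.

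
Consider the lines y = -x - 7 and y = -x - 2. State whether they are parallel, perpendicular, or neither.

Slope of line 1: m1 = -1
Slope of line 2: m2 = -1
m1 = m2, so the lines are parallel.

Parallel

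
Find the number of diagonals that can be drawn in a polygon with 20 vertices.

Each of the 20 vertices connects to 17 non-adjacent vertices via diagonals.
Total connections = 20 × 17 = 340, but each diagonal is counted twice.
Number of diagonals = 340 / 2 = 170.

170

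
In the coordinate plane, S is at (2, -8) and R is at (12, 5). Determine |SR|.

The horizontal distance is |12 - 2| = 10 and the vertical distance is |5 - -8| = 13.
By the Pythagorean theorem, d = sqrt(10^2 + 13^2) = sqrt(269).

sqrt(269)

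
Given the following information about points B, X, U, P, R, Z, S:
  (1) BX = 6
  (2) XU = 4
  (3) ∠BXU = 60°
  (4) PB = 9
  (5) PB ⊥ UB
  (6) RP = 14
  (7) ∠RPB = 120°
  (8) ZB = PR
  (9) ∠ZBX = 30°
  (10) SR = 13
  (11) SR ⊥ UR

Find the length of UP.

Step 1: By the law of cosines on triangle UXB: UB² = 4² + 6² − 2·4·6·cos(60°) = 28, so UB = 2·√7.
Step 2: By the law of cosines on triangle UBP: UP² = (2·√7)² + 9² − 2·2·√7·9·cos(90°) = 109, so UP = √109.

Therefore, the length of UP = √109.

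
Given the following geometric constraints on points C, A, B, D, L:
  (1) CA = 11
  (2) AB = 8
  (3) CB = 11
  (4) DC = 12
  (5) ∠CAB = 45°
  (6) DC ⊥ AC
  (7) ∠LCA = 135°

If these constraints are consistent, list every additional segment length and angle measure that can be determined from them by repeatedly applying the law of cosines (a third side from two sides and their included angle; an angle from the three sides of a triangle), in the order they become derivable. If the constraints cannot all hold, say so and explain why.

These constraints are not satisfiable: (1), (2) and (3) fix all three sides of triangle CAB, so by the law of cosines cos(∠CAB) = (11² + 8² − 11²) / (2·11·8) = 0.3636, i.e. ∠CAB ≈ 68.68°, which contradicts (5) ∠CAB = 45°. No planar figure meets all of them, so nothing further can be derived.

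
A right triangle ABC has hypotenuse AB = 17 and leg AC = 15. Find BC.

BC = sqrt(17^2 - 15^2) = sqrt(64) = 8

8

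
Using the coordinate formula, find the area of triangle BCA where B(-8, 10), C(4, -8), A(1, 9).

Shoelace: Area = (1/2)|-8(-8-9) + 4(9-10) + 1(10--8)| = (1/2)(150) = 75

75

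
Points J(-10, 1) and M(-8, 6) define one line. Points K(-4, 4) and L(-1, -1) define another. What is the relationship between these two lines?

Slope of line 1: m1 = (6 - 1)/(-8 - -10) = 5/2 = 5/2
Slope of line 2: m2 = (-1 - 4)/(-1 - -4) = -5/3 = -5/3
m1 != m2 and m1*m2 = -25/6 != -1. Neither.

Neither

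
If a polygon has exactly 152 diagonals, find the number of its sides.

Using d = n(n - 3)/2, we solve 152 = n(n - 3)/2.
So n(n - 3) = 304.
Testing n = 19: 19 * 16 = 304 = 304. Correct.
The polygon has 19 sides.

19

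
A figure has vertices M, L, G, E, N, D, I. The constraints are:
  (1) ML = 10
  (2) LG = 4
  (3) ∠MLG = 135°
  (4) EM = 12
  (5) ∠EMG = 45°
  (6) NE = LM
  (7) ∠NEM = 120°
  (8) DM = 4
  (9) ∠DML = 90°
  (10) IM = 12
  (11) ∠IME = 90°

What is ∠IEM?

Step 1: By the law of cosines on triangle EMI: EI² = 12² + 12² − 2·12·12·cos(90°) = 288, so EI = 12·√2.
Step 2: By the inverse law of cosines on triangle IEM: cos(∠IEM) = ((12·√2)² + 12² − 12²) / (2·12·√2·12) = 288/407.29 = 0.7071, so ∠IEM = 45°.

Therefore, the measure of angle ∠IEM = 45°.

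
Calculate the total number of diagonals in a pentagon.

The number of diagonals in an n-gon is n(n - 3)/2.
For n = 5: 5(5 - 3)/2 = 5 × 2 / 2 = 5.

5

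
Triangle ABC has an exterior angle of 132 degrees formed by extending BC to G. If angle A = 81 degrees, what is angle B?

By the exterior angle theorem: exterior angle = sum of remote interior angles.
132 = 81 + angle B
angle B = 132 - 81 = 51 degrees

51 degrees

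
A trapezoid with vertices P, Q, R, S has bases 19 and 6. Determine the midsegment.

midsegment = (19 + 6) / 2 = 25 / 2 = 25/2

25/2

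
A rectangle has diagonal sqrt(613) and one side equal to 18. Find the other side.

b = sqrt(d^2 - a^2) = sqrt(613 - 324) = sqrt(289) = 17

17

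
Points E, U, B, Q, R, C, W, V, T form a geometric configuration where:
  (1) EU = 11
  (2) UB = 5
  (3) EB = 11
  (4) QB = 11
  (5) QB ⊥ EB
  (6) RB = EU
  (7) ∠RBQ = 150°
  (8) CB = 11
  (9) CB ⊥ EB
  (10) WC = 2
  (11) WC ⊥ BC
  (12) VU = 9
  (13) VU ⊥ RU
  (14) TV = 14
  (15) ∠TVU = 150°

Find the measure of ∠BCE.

Step 1: By the law of cosines on triangle CBE: CE² = 11² + 11² − 2·11·11·cos(90°) = 242, so CE = 11·√2.
Step 2: By the inverse law of cosines on triangle BCE: cos(∠BCE) = (11² + (11·√2)² − 11²) / (2·11·11·√2) = 242/342.24 = 0.7071, so ∠BCE = 45°.

Therefore, the measure of angle ∠BCE = 45°.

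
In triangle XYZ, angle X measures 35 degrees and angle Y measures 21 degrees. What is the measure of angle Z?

Let angle Z = x. Then 35 + 21 + x = 180.
x = 180 - 56 = 124 degrees.

124 degrees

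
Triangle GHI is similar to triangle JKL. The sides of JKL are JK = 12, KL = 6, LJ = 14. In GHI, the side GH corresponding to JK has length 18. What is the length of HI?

Similar triangles have proportional sides. Setting up the proportion:
GH / JK = HI / KL
18 / 12 = HI / 6
HI = 6 * 18 / 12 = 9.

9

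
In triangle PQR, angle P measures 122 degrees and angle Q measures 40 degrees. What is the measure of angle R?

angle R = 180 - 122 - 40 = 18 degrees.

18 degrees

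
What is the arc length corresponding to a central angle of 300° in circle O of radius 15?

The full circumference is 2πr = 2π(15) = 30*pi.
The arc spans 300° out of 360°, which is a fraction of 5/6.
Arc length = 30*pi × 5/6 = 25*pi.

25*pi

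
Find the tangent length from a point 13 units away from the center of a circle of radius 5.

tangent = √(d² - r²) = √(13² - 5²) = √(169 - 25) = √144 = 12

12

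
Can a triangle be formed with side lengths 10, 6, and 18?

Check the triangle inequality: 10 + 6 = 16 ≤ 18.
Since the sum of two sides does not exceed the third, no triangle can be formed.

No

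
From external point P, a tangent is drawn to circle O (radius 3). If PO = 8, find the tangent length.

Let T be the point of tangency. Then OT ⊥ PT (radius ⊥ tangent).
In right triangle OTP: OP² = OT² + PT²
8² = 3² + PT²
PT² = 55, PT = sqrt(55)

sqrt(55)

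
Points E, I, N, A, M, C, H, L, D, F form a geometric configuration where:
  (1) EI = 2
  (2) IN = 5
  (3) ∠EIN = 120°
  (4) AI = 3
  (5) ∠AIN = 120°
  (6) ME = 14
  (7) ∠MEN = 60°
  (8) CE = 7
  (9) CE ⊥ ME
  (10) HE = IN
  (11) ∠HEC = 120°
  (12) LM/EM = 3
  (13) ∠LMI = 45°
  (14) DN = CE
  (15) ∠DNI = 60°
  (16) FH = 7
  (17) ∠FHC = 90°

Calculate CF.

From the given relations: HE = IN = 5.
Step 1: By the law of cosines on triangle CEH: CH² = 7² + 5² − 2·7·5·cos(120°) = 109, so CH = √109.
Step 2: By the law of cosines on triangle CHF: CF² = √109² + 7² − 2·√109·7·cos(90°) = 158, so CF = √158.

Therefore, the length of CF = √158.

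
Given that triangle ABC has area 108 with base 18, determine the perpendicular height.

Area = (1/2) * base * height
height = 2 * Area / base
height = 2 * 108 / 18
height = 216 / 18
height = 12

12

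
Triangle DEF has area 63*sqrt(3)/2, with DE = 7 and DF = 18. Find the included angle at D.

Area = (1/2) * a * b * sin(C)
sin(C) = 2 * Area / (a * b)
sin(C) = 2 * 63*sqrt(3)/2 / (7 * 18)
sin(C) = sqrt(3)/2
C = arcsin(sqrt(3)/2) = 60°
Since sin(180° - C) = sin(C), the obtuse angle 120° gives the same area, so C = 60° or C = 120°.

60° or 120°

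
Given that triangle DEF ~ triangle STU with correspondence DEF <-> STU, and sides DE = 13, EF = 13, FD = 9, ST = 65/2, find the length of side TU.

Similar triangles have proportional sides. Setting up the proportion:
ST / DE = TU / EF
65/2 / 13 = TU / 13
TU = 13 * 65/2 / 13 = 65/2.

65/2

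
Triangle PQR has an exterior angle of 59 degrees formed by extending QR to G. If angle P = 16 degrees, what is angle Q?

By the exterior angle theorem: exterior angle = sum of remote interior angles.
59 = 16 + angle Q
angle Q = 59 - 16 = 43 degrees

43 degrees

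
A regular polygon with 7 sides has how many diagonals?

Total line segments between 7 vertices = C(7,2) = 21.
Subtract the 7 sides: 21 - 7 = 14 diagonals.

14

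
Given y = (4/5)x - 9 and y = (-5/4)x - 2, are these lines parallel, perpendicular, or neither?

Slope of line 1: m1 = 4/5
Slope of line 2: m2 = -5/4
Two lines are perpendicular when the product of their slopes is -1 (negative reciprocals).
m1 * m2 = (4/5) * (-5/4) = -1, confirming perpendicularity.

Perpendicular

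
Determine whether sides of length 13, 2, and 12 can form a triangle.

For three segments to close into a triangle, no single side can be as long as the other two combined.
The longest side is 13, and 2 + 12 = 14 > 13.
A triangle can be formed.

Yes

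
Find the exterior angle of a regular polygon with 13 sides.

Each exterior angle of a regular n-gon is 360 / n.
For n = 13: 360 / 13 = 360/13 degrees.

360/13 degrees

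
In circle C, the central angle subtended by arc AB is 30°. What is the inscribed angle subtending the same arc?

An inscribed angle intercepts an arc from a point on the circle, while the central angle intercepts the same arc from the center.
The inscribed angle is always half the central angle: 30° / 2 = 15°.

15°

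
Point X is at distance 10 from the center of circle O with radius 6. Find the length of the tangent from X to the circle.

Let T be the point of tangency. Then OT ⊥ XT (radius ⊥ tangent).
In right triangle OTX: OX² = OT² + XT²
10² = 6² + XT²
XT² = 64, XT = 8

8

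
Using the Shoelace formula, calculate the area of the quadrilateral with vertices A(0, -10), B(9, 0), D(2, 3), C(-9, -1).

Shoelace: sum of cross terms = 232, Area = (1/2)|232| = 116

116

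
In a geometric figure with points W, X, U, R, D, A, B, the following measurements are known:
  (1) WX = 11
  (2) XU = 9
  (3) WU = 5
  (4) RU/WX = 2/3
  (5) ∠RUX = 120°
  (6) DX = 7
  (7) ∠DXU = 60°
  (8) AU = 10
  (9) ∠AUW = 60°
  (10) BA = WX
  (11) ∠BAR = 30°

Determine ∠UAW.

Step 1: By the law of cosines on triangle AUW: AW² = 10² + 5² − 2·10·5·cos(60°) = 75, so AW = 5·√3.
Step 2: By the inverse law of cosines on triangle UAW: cos(∠UAW) = (10² + (5·√3)² − 5²) / (2·10·5·√3) = 150/173.21 = 0.866, so ∠UAW = 30°.

Therefore, the measure of angle ∠UAW = 30°.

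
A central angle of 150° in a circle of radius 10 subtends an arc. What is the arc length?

The full circumference is 2πr = 2π(10) = 20*pi.
The arc spans 150° out of 360°, which is a fraction of 5/12.
Arc length = 20*pi × 5/12 = 25*pi/3.

25*pi/3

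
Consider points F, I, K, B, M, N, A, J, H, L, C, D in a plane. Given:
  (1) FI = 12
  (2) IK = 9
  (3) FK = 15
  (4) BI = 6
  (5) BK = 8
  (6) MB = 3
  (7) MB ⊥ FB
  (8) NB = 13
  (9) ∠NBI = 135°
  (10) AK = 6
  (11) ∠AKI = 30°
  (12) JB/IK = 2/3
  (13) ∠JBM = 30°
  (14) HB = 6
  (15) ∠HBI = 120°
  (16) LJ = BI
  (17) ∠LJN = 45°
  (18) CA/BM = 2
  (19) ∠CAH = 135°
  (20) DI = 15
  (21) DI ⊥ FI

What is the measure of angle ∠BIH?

Step 1: By the law of cosines on triangle IBH: IH² = 6² + 6² − 2·6·6·cos(120°) = 108, so IH = 6·√3.
Step 2: By the inverse law of cosines on triangle BIH: cos(∠BIH) = (6² + (6·√3)² − 6²) / (2·6·6·√3) = 108/124.71 = 0.866, so ∠BIH = 30°.

Therefore, the measure of angle ∠BIH = 30°.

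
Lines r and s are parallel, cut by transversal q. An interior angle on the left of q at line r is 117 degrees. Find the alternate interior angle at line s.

Alternate interior angles formed by parallel lines and a transversal are equal.
The given angle is 117 degrees.
The alternate interior angle = 117 degrees.

117 degrees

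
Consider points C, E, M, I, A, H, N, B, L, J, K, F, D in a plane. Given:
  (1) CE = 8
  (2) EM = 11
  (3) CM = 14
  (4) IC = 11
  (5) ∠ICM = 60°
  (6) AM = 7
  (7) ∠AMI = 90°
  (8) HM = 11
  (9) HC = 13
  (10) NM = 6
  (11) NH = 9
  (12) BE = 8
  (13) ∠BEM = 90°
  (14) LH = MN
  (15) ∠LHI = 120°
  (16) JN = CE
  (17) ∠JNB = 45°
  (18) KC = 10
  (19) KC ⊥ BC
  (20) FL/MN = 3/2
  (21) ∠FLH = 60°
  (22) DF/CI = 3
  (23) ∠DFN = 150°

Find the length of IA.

Step 1: By the law of cosines on triangle ICM: IM² = 11² + 14² − 2·11·14·cos(60°) = 163, so IM = √163.
Step 2: By the law of cosines on triangle IMA: IA² = √163² + 7² − 2·√163·7·cos(90°) = 212, so IA = 2·√53.

Therefore, the length of IA = 2·√53.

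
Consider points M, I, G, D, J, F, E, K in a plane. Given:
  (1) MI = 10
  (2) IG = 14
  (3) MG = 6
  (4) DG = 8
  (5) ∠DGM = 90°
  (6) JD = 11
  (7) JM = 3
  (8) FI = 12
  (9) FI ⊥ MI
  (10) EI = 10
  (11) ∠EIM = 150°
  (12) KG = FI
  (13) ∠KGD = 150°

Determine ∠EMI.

Step 1: By the law of cosines on triangle MIE: ME² = 10² + 10² − 2·10·10·cos(150°) = 373.21, so ME ≈ 19.32.
Step 2: By the inverse law of cosines on triangle EMI: cos(∠EMI) = (19.32² + 10² − 10²) / (2·19.32·10) = 373.21/386.37 = 0.9659, so ∠EMI = 15°.

Therefore, the measure of angle ∠EMI = 15°.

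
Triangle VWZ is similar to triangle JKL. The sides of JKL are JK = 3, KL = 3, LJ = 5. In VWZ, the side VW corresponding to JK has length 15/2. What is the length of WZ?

Similar triangles have proportional sides. Setting up the proportion:
VW / JK = WZ / KL
15/2 / 3 = WZ / 3
WZ = 3 * 15/2 / 3 = 15/2.

15/2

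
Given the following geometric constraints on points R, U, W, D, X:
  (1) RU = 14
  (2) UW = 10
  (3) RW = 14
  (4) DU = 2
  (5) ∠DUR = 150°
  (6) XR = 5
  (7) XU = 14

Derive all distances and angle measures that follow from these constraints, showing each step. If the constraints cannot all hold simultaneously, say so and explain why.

The constraints are consistent.

Step 1: From RU = 14, UD = 2, and ∠RUD = 150°, by the law of cosines:
  RD² = RU² + UD² - 2·RU·UD·cos(150°) = 196 + 4 + 48.5 = 248.5
  RD ≈ 15.76

Step 2: From RU = 14, RW = 14, UW = 10, by the inverse law of cosines:
  cos(∠URW) = (RU² + RW² - UW²) / (2·RU·RW)
  ∠URW = 41.85°

Step 3: From RU = 14, RX = 5, UX = 14, by the inverse law of cosines:
  cos(∠URX) = (RU² + RX² - UX²) / (2·RU·RX)
  ∠URX = 79.71°

Step 4: From UR = 14, UW = 10, RW = 14, by the inverse law of cosines:
  cos(∠RUW) = (UR² + UW² - RW²) / (2·UR·UW)
  ∠RUW = 69.08°

Step 5: From UR = 14, UX = 14, RX = 5, by the inverse law of cosines:
  cos(∠RUX) = (UR² + UX² - RX²) / (2·UR·UX)
  ∠RUX = 20.57°

Step 6: From WR = 14, WU = 10, RU = 14, by the inverse law of cosines:
  cos(∠RWU) = (WR² + WU² - RU²) / (2·WR·WU)
  ∠RWU = 69.08°

Step 7: From XR = 5, XU = 14, RU = 14, by the inverse law of cosines:
  cos(∠RXU) = (XR² + XU² - RU²) / (2·XR·XU)
  ∠RXU = 79.71°

Step 8: From RD = 15.76, RU = 14, DU = 2, by the inverse law of cosines:
  cos(∠DRU) = (RD² + RU² - DU²) / (2·RD·RU)
  ∠DRU = 3.64°

Step 9: From DR = 15.76, DU = 2, RU = 14, by the inverse law of cosines:
  cos(∠RDU) = (DR² + DU² - RU²) / (2·DR·DU)
  ∠RDU = 26.36°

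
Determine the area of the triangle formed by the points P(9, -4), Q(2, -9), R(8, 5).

The Shoelace formula computes the area from vertex coordinates by summing cross products.
For vertices (9,-4), (2,-9), (8,5):
Signed sum = 9*-9 - 2*-4 + 2*5 - 8*-9 + 8*-4 - 9*5
= -73 + 82 + -77 = -68
Area = (1/2)|-68| = 34.

34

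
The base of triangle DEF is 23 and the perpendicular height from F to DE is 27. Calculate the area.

A triangle's area is half the area of a rectangle with the same base and height.
Area = (1/2) * 23 * 27 = 621/2.

621/2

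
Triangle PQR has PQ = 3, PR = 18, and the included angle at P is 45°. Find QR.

By the law of cosines: QR^2 = PQ^2 + PR^2 - 2*PQ*PR*cos(P)
QR^2 = 3^2 + 18^2 - 2*3*18*cos(45°)
QR^2 = 9 + 324 - 108*(sqrt(2)/2)
QR^2 = 333 - 54*sqrt(2)
QR = 3*sqrt(37 - 6*sqrt(2))

3*sqrt(37 - 6*sqrt(2))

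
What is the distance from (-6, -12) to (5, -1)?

d = sqrt((5 - -6)^2 + (-1 - -12)^2)
d = sqrt(11^2 + 11^2)
d = sqrt(121 + 121)
d = sqrt(242) = 11*sqrt(2)

11*sqrt(2)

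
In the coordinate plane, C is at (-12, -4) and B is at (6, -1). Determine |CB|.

d = sqrt((6 - -12)^2 + (-1 - -4)^2)
d = sqrt(18^2 + 3^2)
d = sqrt(324 + 9)
d = sqrt(333) = 3*sqrt(37)

3*sqrt(37)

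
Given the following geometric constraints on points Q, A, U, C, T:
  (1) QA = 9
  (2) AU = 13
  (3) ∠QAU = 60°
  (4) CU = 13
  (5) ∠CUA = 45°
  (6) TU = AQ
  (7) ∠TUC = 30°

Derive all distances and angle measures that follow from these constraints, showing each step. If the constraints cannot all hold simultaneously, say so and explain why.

The constraints are consistent.

From the given relations:
  TU = AQ = 9

Step 1: From QA = 9, AU = 13, and ∠QAU = 60°, by the law of cosines:
  QU² = QA² + AU² - 2·QA·AU·cos(60°) = 81 + 169 - 117 = 133
  QU = √133

Step 2: From AU = 13, UC = 13, and ∠AUC = 45°, by the law of cosines:
  AC² = AU² + UC² - 2·AU·UC·cos(45°) = 169 + 169 - 239 = 99
  AC ≈ 9.95

Step 3: From CU = 13, UT = 9, and ∠CUT = 30°, by the law of cosines:
  CT² = CU² + UT² - 2·CU·UT·cos(30°) = 169 + 81 - 202.6 = 47.35
  CT ≈ 6.88

Step 4: From QA = 9, QU = √133, AU = 13, by the inverse law of cosines:
  cos(∠AQU) = (QA² + QU² - AU²) / (2·QA·QU)
  ∠AQU = 77.48°

Step 5: From AC = 9.95, AU = 13, CU = 13, by the inverse law of cosines:
  cos(∠CAU) = (AC² + AU² - CU²) / (2·AC·AU)
  ∠CAU = 67.5°

Step 6: From UA = 13, UQ = √133, AQ = 9, by the inverse law of cosines:
  cos(∠AUQ) = (UA² + UQ² - AQ²) / (2·UA·UQ)
  ∠AUQ = 42.52°

Step 7: From CA = 9.95, CU = 13, AU = 13, by the inverse law of cosines:
  cos(∠ACU) = (CA² + CU² - AU²) / (2·CA·CU)
  ∠ACU = 67.5°

Step 8: From CT = 6.88, CU = 13, TU = 9, by the inverse law of cosines:
  cos(∠TCU) = (CT² + CU² - TU²) / (2·CT·CU)
  ∠TCU = 40.84°

Step 9: From TC = 6.88, TU = 9, CU = 13, by the inverse law of cosines:
  cos(∠CTU) = (TC² + TU² - CU²) / (2·TC·TU)
  ∠CTU = 109.16°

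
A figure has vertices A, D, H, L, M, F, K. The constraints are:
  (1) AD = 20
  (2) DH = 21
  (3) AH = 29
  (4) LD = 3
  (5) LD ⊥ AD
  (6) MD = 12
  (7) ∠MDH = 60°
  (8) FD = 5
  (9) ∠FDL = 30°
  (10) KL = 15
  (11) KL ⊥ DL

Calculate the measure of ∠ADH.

Step 1: By the inverse law of cosines on triangle ADH: cos(∠ADH) = (20² + 21² − 29²) / (2·20·21) = 0/840 = 0, so ∠ADH = 90°.

Therefore, the measure of angle ∠ADH = 90°.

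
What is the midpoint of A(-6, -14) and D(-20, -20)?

M = ((x₁ + x₂)/2, (y₁ + y₂)/2)
= ((-6 + -20)/2, (-14 + -20)/2)
= (-26/2, -34/2) = (-13, -17)

(-13, -17)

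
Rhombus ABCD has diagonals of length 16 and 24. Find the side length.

Half-diagonals are 8 and 12. side = sqrt(8^2 + 12^2) = sqrt(208) = 4*sqrt(13)

4*sqrt(13)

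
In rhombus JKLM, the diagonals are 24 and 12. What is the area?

The diagonals of a rhombus divide it into four right triangles.
Each triangle has legs 24/ 2 = 12 and 12/2 = 6, so each has area (1/2)*12*6 = 36.
Four such triangles give total area = (d1 * d2) / 2 = 144.

144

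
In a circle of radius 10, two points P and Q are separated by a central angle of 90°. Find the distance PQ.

Chord length = 2r sin(θ/2)
= 2 × 10 × sin(90°/2)
= 2 × 10 × sin(45°)
= 10*sqrt(2)

10*sqrt(2)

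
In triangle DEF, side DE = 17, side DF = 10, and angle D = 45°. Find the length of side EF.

When two sides and the included angle are known, the law of cosines gives the third side.
c^2 = a^2 + b^2 - 2ab cos(C) generalizes the Pythagorean theorem to non-right triangles.
Here: EF^2 = 289 + 100 - 340*(sqrt(2)/2) = 389 - 170*sqrt(2)
EF = sqrt(389 - 170*sqrt(2))

sqrt(389 - 170*sqrt(2))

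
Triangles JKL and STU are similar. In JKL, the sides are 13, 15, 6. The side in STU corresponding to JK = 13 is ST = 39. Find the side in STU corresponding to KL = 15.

Similar triangles have proportional sides. Setting up the proportion:
ST / JK = TU / KL
39 / 13 = TU / 15
TU = 15 * 39 / 13 = 45.

45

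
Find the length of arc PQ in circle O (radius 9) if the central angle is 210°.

The full circumference is 2πr = 2π(9) = 18*pi.
The arc spans 210° out of 360°, which is a fraction of 7/12.
Arc length = 18*pi × 7/12 = 21*pi/2.

21*pi/2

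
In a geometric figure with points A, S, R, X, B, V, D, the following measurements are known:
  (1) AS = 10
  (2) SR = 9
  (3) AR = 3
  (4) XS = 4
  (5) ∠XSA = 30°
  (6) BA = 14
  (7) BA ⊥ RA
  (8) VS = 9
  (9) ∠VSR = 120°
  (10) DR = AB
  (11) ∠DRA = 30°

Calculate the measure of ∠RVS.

Step 1: By the law of cosines on triangle VSR: VR² = 9² + 9² − 2·9·9·cos(120°) = 243, so VR = 9·√3.
Step 2: By the inverse law of cosines on triangle RVS: cos(∠RVS) = ((9·√3)² + 9² − 9²) / (2·9·√3·9) = 243/280.59 = 0.866, so ∠RVS = 30°.

Therefore, the measure of angle ∠RVS = 30°.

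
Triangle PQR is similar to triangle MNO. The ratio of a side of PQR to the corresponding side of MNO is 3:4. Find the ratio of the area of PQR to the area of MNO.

Area scales with the square of linear dimensions. If every length is multiplied by 3/4, then the area is multiplied by (3/4)^2 = 9/16.
The area ratio is 9:16.

9:16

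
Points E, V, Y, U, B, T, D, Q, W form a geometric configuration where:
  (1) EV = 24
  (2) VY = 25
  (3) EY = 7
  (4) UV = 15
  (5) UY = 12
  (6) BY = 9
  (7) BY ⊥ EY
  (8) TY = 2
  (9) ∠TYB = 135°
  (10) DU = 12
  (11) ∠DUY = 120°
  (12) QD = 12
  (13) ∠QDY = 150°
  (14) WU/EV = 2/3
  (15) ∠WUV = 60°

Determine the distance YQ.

Step 1: By the law of cosines on triangle DUY: DY² = 12² + 12² − 2·12·12·cos(120°) = 432, so DY = 12·√3.
Step 2: By the law of cosines on triangle YDQ: YQ² = (12·√3)² + 12² − 2·12·√3·12·cos(150°) = 1008, so YQ = 12·√7.

Therefore, the length of YQ = 12·√7.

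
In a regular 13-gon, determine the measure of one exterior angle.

Each exterior angle of a regular n-gon is 360 / n.
For n = 13: 360 / 13 = 360/13 degrees.

360/13 degrees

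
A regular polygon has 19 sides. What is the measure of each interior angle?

Each interior angle of a regular n-gon is (n - 2) * 180 / n.
For n = 19: (19 - 2) * 180 / 19 = 3060/19 = 3060/19 degrees.

3060/19 degrees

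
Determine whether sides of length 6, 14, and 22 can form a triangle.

Check the triangle inequality: 6 + 14 = 20 ≤ 22.
Since the sum of two sides does not exceed the third, no triangle can be formed.

No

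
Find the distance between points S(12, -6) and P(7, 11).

d = sqrt((-5)^2 + (17)^2) = sqrt(314)

sqrt(314)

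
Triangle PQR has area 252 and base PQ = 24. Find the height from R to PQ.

Rearranging the area formula Area = (1/2) * base * height:
height = 2 * Area / base = 2 * 252 / 24 = 21.

21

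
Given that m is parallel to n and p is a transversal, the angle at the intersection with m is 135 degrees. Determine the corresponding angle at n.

Corresponding angles are equal: 135 degrees.

135 degrees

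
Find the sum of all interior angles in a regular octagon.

The sum of interior angles of an n-sided polygon is (n - 2) * 180.
For n = 8: (8 - 2) * 180 = 6 * 180 = 1080 degrees.

1080 degrees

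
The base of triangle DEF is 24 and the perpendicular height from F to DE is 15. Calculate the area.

Area = (1/2)(24)(15) = 180

180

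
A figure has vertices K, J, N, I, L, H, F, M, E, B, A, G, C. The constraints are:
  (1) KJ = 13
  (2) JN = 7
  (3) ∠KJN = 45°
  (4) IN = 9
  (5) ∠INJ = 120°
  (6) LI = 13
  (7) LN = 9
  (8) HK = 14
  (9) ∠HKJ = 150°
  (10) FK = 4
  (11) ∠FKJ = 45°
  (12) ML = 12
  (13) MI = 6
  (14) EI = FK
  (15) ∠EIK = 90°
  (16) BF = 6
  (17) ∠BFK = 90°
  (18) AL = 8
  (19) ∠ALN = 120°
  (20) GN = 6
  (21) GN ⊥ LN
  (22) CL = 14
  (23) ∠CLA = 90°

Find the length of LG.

Step 1: By the law of cosines on triangle LNG: LG² = 9² + 6² − 2·9·6·cos(90°) = 117, so LG = 3·√13.

Therefore, the length of LG = 3·√13.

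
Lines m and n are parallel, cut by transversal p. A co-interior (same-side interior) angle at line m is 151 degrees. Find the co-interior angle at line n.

Co-interior angles sum to 180: 180 - 151 = 29 degrees.

29 degrees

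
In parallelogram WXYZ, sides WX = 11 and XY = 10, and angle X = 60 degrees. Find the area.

Area = a * b * sin(theta)
Area = 11 * 10 * sin(60 degrees)
Area = 110 * sqrt(3)/2
Area = 55*sqrt(3)

55*sqrt(3)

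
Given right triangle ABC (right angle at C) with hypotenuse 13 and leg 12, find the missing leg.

BC = sqrt(13^2 - 12^2) = sqrt(25) = 5

5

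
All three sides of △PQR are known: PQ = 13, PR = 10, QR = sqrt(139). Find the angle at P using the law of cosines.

By the inverse law of cosines: cos(P) = (PQ² + PR² - QR²) / (2 × PQ × PR)
cos(P) = (13² + 10² - (sqrt(139))²) / (2 × 13 × 10)
cos(P) = (169 + 100 - (139)) / 260
cos(P) = 1/2
P = arccos(1/2) = 60°

60°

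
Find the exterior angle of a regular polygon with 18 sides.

Each exterior angle of a regular n-gon is 360 / n.
For n = 18: 360 / 18 = 20 degrees.

20 degrees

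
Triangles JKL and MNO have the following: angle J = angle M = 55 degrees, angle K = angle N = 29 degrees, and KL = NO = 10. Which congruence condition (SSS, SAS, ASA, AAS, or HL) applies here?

The given information provides:
angle J = angle M = 55 degrees, angle K = angle N = 29 degrees, and KL = NO = 10
This matches the AAS congruence theorem.
Two pairs of corresponding angles and a non-included side are equal (Angle-Angle-Side).

AAS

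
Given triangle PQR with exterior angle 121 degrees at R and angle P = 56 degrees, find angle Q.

By the exterior angle theorem: exterior angle = sum of remote interior angles.
121 = 56 + angle Q
angle Q = 121 - 56 = 65 degrees

65 degrees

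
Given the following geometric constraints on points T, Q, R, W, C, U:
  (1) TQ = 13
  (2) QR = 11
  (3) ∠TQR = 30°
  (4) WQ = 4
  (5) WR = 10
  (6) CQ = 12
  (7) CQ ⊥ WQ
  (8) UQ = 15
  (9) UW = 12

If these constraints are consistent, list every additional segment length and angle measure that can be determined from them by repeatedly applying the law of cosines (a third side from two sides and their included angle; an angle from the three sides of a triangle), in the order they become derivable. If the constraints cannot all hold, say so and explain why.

The constraints are consistent. Derivable facts, in order:
After 1 step:
- TR ≈ 6.51
- WC = 4·√10
- ∠QRW = 21.28°
- ∠QUW = 11.32°
- ∠QWR = 93.58°
- ∠QWU = 132.62°
- ∠RQW = 65.14°
- ∠UQW = 36.07°
After 2 steps:
- ∠CWQ = 71.57°
- ∠QCW = 18.43°
- ∠QRT = 92.28°
- ∠QTR = 57.72°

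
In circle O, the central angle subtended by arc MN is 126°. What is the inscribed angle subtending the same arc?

Inscribed angle = 126° / 2 = 63° (inscribed angle theorem).

63°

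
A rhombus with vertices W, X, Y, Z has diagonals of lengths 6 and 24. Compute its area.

The diagonals of a rhombus divide it into four right triangles.
Each triangle has legs 6/ 2 = 3 and 24/2 = 12, so each has area (1/2)*3*12 = 18.
Four such triangles give total area = (d1 * d2) / 2 = 72.

72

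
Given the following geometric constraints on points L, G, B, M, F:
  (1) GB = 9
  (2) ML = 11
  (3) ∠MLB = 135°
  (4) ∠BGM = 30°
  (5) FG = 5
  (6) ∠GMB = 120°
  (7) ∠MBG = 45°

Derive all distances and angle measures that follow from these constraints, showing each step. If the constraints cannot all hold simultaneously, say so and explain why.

These constraints are not satisfiable: (4), (6) and (7) are the three interior angles of triangle BGM, which must sum to 180°, but 30° + 120° + 45° = 195°. No planar figure meets all of them, so nothing further can be derived.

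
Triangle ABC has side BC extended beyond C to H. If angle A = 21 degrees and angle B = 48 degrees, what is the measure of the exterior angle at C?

By the exterior angle theorem, an exterior angle of a triangle equals the sum of the two remote interior angles.
Exterior angle = angle A + angle B
Exterior angle = 21 + 48 = 69 degrees

69 degrees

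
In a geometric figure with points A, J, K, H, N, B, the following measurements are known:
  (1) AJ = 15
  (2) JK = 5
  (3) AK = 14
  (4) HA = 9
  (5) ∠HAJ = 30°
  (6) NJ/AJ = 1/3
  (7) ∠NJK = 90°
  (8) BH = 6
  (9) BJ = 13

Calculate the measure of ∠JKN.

From the given relations: NJ = 1/3·AJ = 1/3·15 = 5.
Step 1: By the law of cosines on triangle KJN: KN² = 5² + 5² − 2·5·5·cos(90°) = 50, so KN = 5·√2.
Step 2: By the inverse law of cosines on triangle JKN: cos(∠JKN) = (5² + (5·√2)² − 5²) / (2·5·5·√2) = 50/70.71 = 0.7071, so ∠JKN = 45°.

Therefore, the measure of angle ∠JKN = 45°.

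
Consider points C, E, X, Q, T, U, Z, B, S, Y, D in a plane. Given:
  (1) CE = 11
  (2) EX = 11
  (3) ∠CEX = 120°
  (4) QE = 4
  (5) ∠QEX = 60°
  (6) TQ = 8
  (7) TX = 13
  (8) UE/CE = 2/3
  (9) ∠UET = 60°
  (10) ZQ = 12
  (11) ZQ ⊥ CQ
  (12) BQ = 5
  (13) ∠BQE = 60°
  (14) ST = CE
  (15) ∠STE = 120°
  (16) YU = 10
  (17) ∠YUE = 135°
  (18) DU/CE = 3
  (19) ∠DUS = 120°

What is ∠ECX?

Step 1: By the law of cosines on triangle CEX: CX² = 11² + 11² − 2·11·11·cos(120°) = 363, so CX = 11·√3.
Step 2: By the inverse law of cosines on triangle ECX: cos(∠ECX) = (11² + (11·√3)² − 11²) / (2·11·11·√3) = 363/419.16 = 0.866, so ∠ECX = 30°.

Therefore, the measure of angle ∠ECX = 30°.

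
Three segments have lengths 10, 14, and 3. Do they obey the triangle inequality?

Check the triangle inequality: 10 + 3 = 13 ≤ 14.
Since the sum of two sides does not exceed the third, no triangle can be formed.

No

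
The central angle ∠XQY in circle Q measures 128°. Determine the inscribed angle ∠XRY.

Inscribed angle = 128° / 2 = 64° (inscribed angle theorem).

64°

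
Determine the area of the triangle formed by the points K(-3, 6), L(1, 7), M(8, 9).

Using the Shoelace formula for a triangle:
Area = (1/2)|x0(y1 - y2) + x1(y2 - y0) + x2(y0 - y1)|
Area = (1/2)|-3(7 - 9) + 1(9 - 6) + 8(6 - 7)|
Area = (1/2)|6 + 3 + -8|
Area = (1/2)|1|
Area = (1/2)(1)
Area = 1/2

1/2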